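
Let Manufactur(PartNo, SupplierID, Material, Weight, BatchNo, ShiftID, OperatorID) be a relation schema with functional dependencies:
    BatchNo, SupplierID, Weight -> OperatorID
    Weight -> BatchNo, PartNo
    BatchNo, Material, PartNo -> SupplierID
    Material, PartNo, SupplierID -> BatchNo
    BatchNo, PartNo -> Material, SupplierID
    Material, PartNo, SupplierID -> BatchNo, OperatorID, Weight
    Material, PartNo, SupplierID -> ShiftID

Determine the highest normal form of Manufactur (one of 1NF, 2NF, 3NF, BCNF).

BCNF

Candidate keys: {BatchNo, PartNo}, {Material, PartNo, SupplierID}, {Weight}. Prime attributes: {BatchNo, Material, PartNo, SupplierID, Weight}.
Each dependency's left side is a superkey — BCNF holds.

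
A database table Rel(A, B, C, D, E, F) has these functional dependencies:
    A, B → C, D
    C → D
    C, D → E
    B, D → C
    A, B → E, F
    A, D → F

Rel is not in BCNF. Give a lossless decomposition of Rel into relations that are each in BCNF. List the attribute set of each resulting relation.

{A, B, C}; {A, C, F}; {C, D, E}

Candidate key of the original relation: {A, B}.
In {A, B, C, D, E, F}, {C} is not a superkey ({C}⁺ restricted to this set is {C, D, E}), so split on C → D, E into {C, D, E} and {A, B, C, F}.
{C, D, E}: every determinant is a superkey — BCNF.
In {A, B, C, F}, {A, C} is not a superkey ({A, C}⁺ restricted to this set is {A, C, F}), so split on A, C → F into {A, C, F} and {A, B, C}.
{A, C, F}: every determinant is a superkey — BCNF.
{A, B, C}: every determinant is a superkey — BCNF.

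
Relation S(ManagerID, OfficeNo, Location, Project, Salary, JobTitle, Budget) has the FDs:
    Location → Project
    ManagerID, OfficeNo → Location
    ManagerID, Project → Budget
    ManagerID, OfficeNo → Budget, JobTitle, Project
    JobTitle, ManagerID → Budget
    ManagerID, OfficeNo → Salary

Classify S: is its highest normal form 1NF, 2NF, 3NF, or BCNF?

Candidate key: {ManagerID, OfficeNo}. Prime attributes: {ManagerID, OfficeNo}.
For Location → Project we have {Location}⁺ = {Location, Project}; {Location} is not a superkey, so BCNF fails.
Because {Project} is non-prime and the left side of Location → Project is not a superkey, the relation is not in 3NF.
No non-prime attribute depends on a proper subset of any candidate key, so 2NF holds.

2NF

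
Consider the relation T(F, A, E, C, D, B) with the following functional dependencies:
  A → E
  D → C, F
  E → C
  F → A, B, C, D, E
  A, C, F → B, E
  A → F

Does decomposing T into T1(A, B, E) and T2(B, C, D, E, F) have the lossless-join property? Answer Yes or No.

No

Common attributes: {B, E}; their closure is {B, C, E}.
T1 ⊄ {B, C, E} and T2 ⊄ {B, C, E}, so the split is lossy.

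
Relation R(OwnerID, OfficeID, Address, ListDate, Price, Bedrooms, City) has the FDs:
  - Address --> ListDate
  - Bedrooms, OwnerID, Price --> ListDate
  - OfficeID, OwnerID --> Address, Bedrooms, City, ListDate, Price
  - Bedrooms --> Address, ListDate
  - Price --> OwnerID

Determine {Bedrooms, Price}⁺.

{Address, Bedrooms, ListDate, OwnerID, Price}

Start with {Bedrooms, Price}.
Bedrooms --> Address, ListDate applies; add {Address, ListDate} → now {Address, Bedrooms, ListDate, Price}.
Price --> OwnerID applies; add {OwnerID} → now {Address, Bedrooms, ListDate, OwnerID, Price}.
No further FD applies.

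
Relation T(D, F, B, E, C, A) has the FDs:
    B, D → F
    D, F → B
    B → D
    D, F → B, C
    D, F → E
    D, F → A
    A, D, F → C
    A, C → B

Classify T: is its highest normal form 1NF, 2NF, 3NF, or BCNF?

BCNF

Candidate keys: {A, C}, {B}, {D, F}. Prime attributes: {A, B, C, D, F}.
Every FD has a superkey on the left, so the relation is in BCNF.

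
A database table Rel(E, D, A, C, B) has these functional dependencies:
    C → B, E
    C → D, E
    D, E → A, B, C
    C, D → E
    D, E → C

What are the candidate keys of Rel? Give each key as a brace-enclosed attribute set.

{C}, {D, E}

Closure of {C} is {A, B, C, D, E}, the whole schema; {C} is a candidate key.
Closure of {D, E} is {A, B, C, D, E}, the whole schema; {D, E} is a candidate key.
No proper subset of any of these is a key, and no other minimal superkey exists.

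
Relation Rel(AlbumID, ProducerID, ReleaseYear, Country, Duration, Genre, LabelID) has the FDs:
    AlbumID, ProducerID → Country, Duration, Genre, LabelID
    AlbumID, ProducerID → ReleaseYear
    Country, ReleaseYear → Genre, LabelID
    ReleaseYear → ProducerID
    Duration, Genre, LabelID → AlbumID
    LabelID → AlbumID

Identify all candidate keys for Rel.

{AlbumID, ProducerID}, {AlbumID, ReleaseYear}, {Country, ReleaseYear}, {LabelID, ProducerID}, {LabelID, ReleaseYear}

{AlbumID, ProducerID}⁺ = {AlbumID, Country, Duration, Genre, LabelID, ProducerID, ReleaseYear} — all of the relation — so {AlbumID, ProducerID} is a candidate key.
{AlbumID, ReleaseYear}⁺ = {AlbumID, Country, Duration, Genre, LabelID, ProducerID, ReleaseYear} — all of the relation — so {AlbumID, ReleaseYear} is a candidate key.
{Country, ReleaseYear}⁺ = {AlbumID, Country, Duration, Genre, LabelID, ProducerID, ReleaseYear} — all of the relation — so {Country, ReleaseYear} is a candidate key.
{LabelID, ProducerID}⁺ = {AlbumID, Country, Duration, Genre, LabelID, ProducerID, ReleaseYear} — all of the relation — so {LabelID, ProducerID} is a candidate key.
{LabelID, ReleaseYear}⁺ = {AlbumID, Country, Duration, Genre, LabelID, ProducerID, ReleaseYear} — all of the relation — so {LabelID, ReleaseYear} is a candidate key.
No proper subset of any of these is a key, and no other minimal superkey exists.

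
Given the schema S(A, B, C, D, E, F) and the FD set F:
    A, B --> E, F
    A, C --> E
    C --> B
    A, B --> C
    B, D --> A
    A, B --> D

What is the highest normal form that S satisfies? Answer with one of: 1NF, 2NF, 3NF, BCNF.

3NF

Candidate keys: {A, B}, {A, C}, {B, D}, {C, D}. Prime attributes: {A, B, C, D}.
C --> B: {C}⁺ = {B, C}, which is not all of the attributes, so the left side is not a superkey — BCNF is violated.
Its right-hand attributes {B} are all prime, as are those of every other non-superkey FD — the relation is in 3NF.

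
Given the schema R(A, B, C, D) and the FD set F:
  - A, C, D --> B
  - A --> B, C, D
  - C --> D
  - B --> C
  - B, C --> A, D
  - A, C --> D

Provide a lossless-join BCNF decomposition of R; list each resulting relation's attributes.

Candidate keys of the original relation: {A}, {B}.
Within {A, B, C, D}: {C}⁺ ∩ {A, B, C, D} = {C, D}, not the whole set, so C --> D violates BCNF; decompose into {C, D} and {A, B, C}.
{C, D} has no BCNF violation.
{A, B, C} has no BCNF violation.

{A, B, C}; {C, D}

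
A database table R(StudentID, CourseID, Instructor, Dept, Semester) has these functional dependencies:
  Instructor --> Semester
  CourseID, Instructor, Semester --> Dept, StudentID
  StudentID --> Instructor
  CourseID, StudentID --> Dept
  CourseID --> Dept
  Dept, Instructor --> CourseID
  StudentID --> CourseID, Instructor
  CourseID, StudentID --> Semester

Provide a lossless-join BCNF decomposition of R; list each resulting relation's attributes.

{CourseID, Dept}; {CourseID, Instructor, StudentID}; {Instructor, Semester}

Candidate keys of the original relation: {CourseID, Instructor}, {Dept, Instructor}, {StudentID}.
In {CourseID, Dept, Instructor, Semester, StudentID}, {Instructor} is not a superkey ({Instructor}⁺ restricted to this set is {Instructor, Semester}), so split on Instructor --> Semester into {Instructor, Semester} and {CourseID, Dept, Instructor, StudentID}.
{Instructor, Semester} has no BCNF violation.
In {CourseID, Dept, Instructor, StudentID}, {CourseID} is not a superkey ({CourseID}⁺ restricted to this set is {CourseID, Dept}), so split on CourseID --> Dept into {CourseID, Dept} and {CourseID, Instructor, StudentID}.
{CourseID, Dept} has no BCNF violation.
{CourseID, Instructor, StudentID} has no BCNF violation.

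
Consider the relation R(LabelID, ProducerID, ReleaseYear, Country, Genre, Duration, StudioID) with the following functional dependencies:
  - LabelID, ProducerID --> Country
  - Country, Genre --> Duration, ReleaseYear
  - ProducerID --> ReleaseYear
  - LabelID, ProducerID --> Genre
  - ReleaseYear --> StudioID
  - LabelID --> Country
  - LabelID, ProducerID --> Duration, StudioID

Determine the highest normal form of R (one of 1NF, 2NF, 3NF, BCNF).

1NF

Candidate key: {LabelID, ProducerID}. Prime attributes: {LabelID, ProducerID}.
Country, Genre --> Duration, ReleaseYear: {Country, Genre}⁺ = {Country, Duration, Genre, ReleaseYear, StudioID}, which is not all of the attributes, so the left side is not a superkey — BCNF is violated.
Country, Genre --> Duration, ReleaseYear has non-prime {Duration, ReleaseYear} on the right and a non-superkey on the left, so 3NF fails.
Since {LabelID} ⊂ {LabelID, ProducerID} and {LabelID}⁺ ⊇ {Country} with {Country} non-prime, there is a partial dependency; 2NF fails.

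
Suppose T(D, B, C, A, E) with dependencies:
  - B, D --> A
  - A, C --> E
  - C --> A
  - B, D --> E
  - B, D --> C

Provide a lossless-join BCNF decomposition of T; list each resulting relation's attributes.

{A, C, E}; {B, C, D}

Candidate key of the original relation: {B, D}.
In {A, B, C, D, E}, {A, C} is not a superkey ({A, C}⁺ restricted to this set is {A, C, E}), so split on A, C --> E into {A, C, E} and {A, B, C, D}.
{A, C, E} has no BCNF violation.
In {A, B, C, D}, {C} is not a superkey ({C}⁺ restricted to this set is {A, C}), so split on C --> A into {A, C} and {B, C, D}.
{A, C} has no BCNF violation.
{B, C, D} has no BCNF violation.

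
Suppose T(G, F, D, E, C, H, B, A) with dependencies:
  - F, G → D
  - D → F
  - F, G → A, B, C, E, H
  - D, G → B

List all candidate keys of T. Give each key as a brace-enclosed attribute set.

{D, G}, {F, G}

{G} never appears on the right of any FD, so every key must include it.
{D, G}⁺ = {A, B, C, D, E, F, G, H}, which is every attribute, so {D, G} is a candidate key.
{F, G}⁺ = {A, B, C, D, E, F, G, H}, which is every attribute, so {F, G} is a candidate key.
These are minimal and exhaustive — every other superkey contains one of them.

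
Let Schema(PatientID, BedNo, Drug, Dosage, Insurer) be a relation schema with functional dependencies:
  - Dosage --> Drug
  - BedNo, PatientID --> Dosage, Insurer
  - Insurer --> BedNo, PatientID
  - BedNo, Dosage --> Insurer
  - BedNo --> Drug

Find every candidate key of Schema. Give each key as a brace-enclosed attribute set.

{BedNo, Dosage}, {BedNo, PatientID}, {Insurer}

{Insurer}⁺ = {BedNo, Dosage, Drug, Insurer, PatientID}, which is every attribute, so {Insurer} is a candidate key.
{BedNo, Dosage}⁺ = {BedNo, Dosage, Drug, Insurer, PatientID}, which is every attribute, so {BedNo, Dosage} is a candidate key.
{BedNo, PatientID}⁺ = {BedNo, Dosage, Drug, Insurer, PatientID}, which is every attribute, so {BedNo, PatientID} is a candidate key.
No proper subset of any of these is a key, and no other minimal superkey exists.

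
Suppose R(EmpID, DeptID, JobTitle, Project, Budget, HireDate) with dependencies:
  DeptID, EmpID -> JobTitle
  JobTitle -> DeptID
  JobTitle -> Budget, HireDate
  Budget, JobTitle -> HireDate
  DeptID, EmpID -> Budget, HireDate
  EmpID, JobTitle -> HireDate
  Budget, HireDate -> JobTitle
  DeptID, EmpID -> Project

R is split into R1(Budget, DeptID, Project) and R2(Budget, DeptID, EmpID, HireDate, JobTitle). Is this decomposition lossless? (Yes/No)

No

The shared attributes are {Budget, DeptID} and {Budget, DeptID}⁺ = {Budget, DeptID}.
R1 ⊄ {Budget, DeptID} and R2 ⊄ {Budget, DeptID}, so the split is lossy.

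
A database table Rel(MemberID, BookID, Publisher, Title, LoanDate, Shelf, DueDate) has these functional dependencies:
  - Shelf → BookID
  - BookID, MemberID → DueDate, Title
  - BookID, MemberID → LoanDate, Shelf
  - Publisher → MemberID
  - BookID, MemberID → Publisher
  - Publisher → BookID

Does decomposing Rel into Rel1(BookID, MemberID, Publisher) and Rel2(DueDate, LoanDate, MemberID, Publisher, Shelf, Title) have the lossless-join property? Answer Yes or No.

Yes

Common attributes: {MemberID, Publisher}; their closure is {BookID, DueDate, LoanDate, MemberID, Publisher, Shelf, Title}.
This includes all of Rel1, so the common attributes are a superkey of Rel1 — the join is lossless.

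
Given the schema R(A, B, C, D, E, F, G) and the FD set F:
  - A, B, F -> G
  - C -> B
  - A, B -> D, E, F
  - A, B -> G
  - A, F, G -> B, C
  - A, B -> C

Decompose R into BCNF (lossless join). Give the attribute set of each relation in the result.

{A, C, D, E, F, G}; {B, C}

Candidate keys of the original relation: {A, B}, {A, C}, {A, F, G}.
In {A, B, C, D, E, F, G}, {C} is not a superkey ({C}⁺ restricted to this set is {B, C}), so split on C -> B into {B, C} and {A, C, D, E, F, G}.
{B, C} has no BCNF violation.
{A, C, D, E, F, G} has no BCNF violation.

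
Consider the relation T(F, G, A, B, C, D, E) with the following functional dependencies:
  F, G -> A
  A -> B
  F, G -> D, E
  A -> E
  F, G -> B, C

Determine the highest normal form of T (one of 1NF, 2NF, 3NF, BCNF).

Candidate key: {F, G}. Prime attributes: {F, G}.
For A -> B we have {A}⁺ = {A, B, E}; {A} is not a superkey, so BCNF fails.
A -> B determines the non-prime attribute {B} from a non-superkey — 3NF is violated.
Checking every proper subset of each key, none determines a non-prime attribute — 2NF is satisfied.

2NF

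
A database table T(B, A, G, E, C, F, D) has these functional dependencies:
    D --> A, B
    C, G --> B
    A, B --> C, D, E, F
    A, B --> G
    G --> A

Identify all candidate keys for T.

{A, B}, {B, G}, {C, G}, {D}

Closure of {D} is {A, B, C, D, E, F, G}, the whole schema; {D} is a candidate key.
Closure of {A, B} is {A, B, C, D, E, F, G}, the whole schema; {A, B} is a candidate key.
Closure of {B, G} is {A, B, C, D, E, F, G}, the whole schema; {B, G} is a candidate key.
Closure of {C, G} is {A, B, C, D, E, F, G}, the whole schema; {C, G} is a candidate key.
Any other superkey properly contains one of these, so there are no further candidate keys.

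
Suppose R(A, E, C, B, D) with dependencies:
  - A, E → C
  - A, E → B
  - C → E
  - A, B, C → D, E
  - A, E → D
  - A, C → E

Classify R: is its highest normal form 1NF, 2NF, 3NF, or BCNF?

Candidate keys: {A, C}, {A, E}. Prime attributes: {A, C, E}.
C → E breaks BCNF: {C}⁺ = {C, E}, so {C} is not a superkey.
Since {E} ⊆ prime attributes and every other non-superkey FD also has a prime right side, the schema is in 3NF.

3NF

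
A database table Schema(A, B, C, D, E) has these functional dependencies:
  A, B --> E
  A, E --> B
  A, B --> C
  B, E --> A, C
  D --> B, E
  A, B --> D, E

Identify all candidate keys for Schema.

{D}⁺ = {A, B, C, D, E} — all of the relation — so {D} is a candidate key.
{A, B}⁺ = {A, B, C, D, E} — all of the relation — so {A, B} is a candidate key.
{A, E}⁺ = {A, B, C, D, E} — all of the relation — so {A, E} is a candidate key.
{B, E}⁺ = {A, B, C, D, E} — all of the relation — so {B, E} is a candidate key.
These are minimal and exhaustive — every other superkey contains one of them.

{A, B}, {A, E}, {B, E}, {D}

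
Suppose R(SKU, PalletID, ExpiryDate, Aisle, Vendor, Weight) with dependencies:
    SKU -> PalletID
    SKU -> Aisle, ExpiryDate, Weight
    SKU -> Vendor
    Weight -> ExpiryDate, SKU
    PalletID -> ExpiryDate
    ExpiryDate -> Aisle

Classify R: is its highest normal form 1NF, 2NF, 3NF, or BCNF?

Candidate keys: {SKU}, {Weight}. Prime attributes: {SKU, Weight}.
PalletID -> ExpiryDate breaks BCNF: {PalletID}⁺ = {Aisle, ExpiryDate, PalletID}, so {PalletID} is not a superkey.
Because {ExpiryDate} is non-prime and the left side of PalletID -> ExpiryDate is not a superkey, the relation is not in 3NF.
Every candidate key is a single attribute, so no partial dependency is possible; 2NF holds.

2NF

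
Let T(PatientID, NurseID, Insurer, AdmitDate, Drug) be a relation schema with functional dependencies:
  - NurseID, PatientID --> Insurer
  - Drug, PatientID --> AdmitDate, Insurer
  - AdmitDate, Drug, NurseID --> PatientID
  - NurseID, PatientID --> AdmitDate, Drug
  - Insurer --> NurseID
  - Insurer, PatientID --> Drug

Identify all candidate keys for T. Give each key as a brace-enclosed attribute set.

{Drug, PatientID}⁺ = {AdmitDate, Drug, Insurer, NurseID, PatientID} — all of the relation — so {Drug, PatientID} is a candidate key.
{Insurer, PatientID}⁺ = {AdmitDate, Drug, Insurer, NurseID, PatientID} — all of the relation — so {Insurer, PatientID} is a candidate key.
{NurseID, PatientID}⁺ = {AdmitDate, Drug, Insurer, NurseID, PatientID} — all of the relation — so {NurseID, PatientID} is a candidate key.
{AdmitDate, Drug, Insurer}⁺ = {AdmitDate, Drug, Insurer, NurseID, PatientID} — all of the relation — so {AdmitDate, Drug, Insurer} is a candidate key.
{AdmitDate, Drug, NurseID}⁺ = {AdmitDate, Drug, Insurer, NurseID, PatientID} — all of the relation — so {AdmitDate, Drug, NurseID} is a candidate key.
Any other superkey properly contains one of these, so there are no further candidate keys.

{AdmitDate, Drug, Insurer}, {AdmitDate, Drug, NurseID}, {Drug, PatientID}, {Insurer, PatientID}, {NurseID, PatientID}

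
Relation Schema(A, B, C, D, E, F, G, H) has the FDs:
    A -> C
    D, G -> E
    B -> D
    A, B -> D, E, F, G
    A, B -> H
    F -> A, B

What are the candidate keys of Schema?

{A, B}, {F}

{F}⁺ = {A, B, C, D, E, F, G, H} — all of the relation — so {F} is a candidate key.
{A, B}⁺ = {A, B, C, D, E, F, G, H} — all of the relation — so {A, B} is a candidate key.
No proper subset of any of these is a key, and no other minimal superkey exists.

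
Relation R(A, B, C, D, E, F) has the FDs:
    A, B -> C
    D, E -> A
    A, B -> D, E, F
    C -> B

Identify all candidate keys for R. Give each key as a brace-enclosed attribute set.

{A, B}, {A, C}, {B, D, E}, {C, D, E}

Closure of {A, B} is {A, B, C, D, E, F}, the whole schema; {A, B} is a candidate key.
Closure of {A, C} is {A, B, C, D, E, F}, the whole schema; {A, C} is a candidate key.
Closure of {B, D, E} is {A, B, C, D, E, F}, the whole schema; {B, D, E} is a candidate key.
Closure of {C, D, E} is {A, B, C, D, E, F}, the whole schema; {C, D, E} is a candidate key.
Any other superkey properly contains one of these, so there are no further candidate keys.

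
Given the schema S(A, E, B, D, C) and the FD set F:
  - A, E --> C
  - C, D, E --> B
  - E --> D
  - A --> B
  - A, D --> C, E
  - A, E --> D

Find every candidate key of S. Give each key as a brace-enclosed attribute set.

No FD produces {A}, so it must be in every candidate key.
{A, D} is a candidate key since {A, D}⁺ = {A, B, C, D, E} covers every attribute.
{A, E} is a candidate key since {A, E}⁺ = {A, B, C, D, E} covers every attribute.
Any other superkey properly contains one of these, so there are no further candidate keys.

{A, D}, {A, E}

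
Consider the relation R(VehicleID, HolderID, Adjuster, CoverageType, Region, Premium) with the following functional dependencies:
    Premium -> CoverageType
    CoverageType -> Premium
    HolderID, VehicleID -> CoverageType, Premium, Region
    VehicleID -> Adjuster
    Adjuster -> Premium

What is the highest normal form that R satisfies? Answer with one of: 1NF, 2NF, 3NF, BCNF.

Candidate key: {HolderID, VehicleID}. Prime attributes: {HolderID, VehicleID}.
Premium -> CoverageType: {Premium}⁺ = {CoverageType, Premium}, which is not all of the attributes, so the left side is not a superkey — BCNF is violated.
Premium -> CoverageType determines the non-prime attribute {CoverageType} from a non-superkey — 3NF is violated.
The proper key subset {VehicleID} of {HolderID, VehicleID} determines non-prime {Adjuster, CoverageType, Premium}, so the relation is not even in 2NF.

1NF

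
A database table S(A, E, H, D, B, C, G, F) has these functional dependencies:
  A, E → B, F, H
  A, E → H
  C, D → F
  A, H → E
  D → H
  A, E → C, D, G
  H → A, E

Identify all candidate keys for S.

{D}⁺ = {A, B, C, D, E, F, G, H}, which is every attribute, so {D} is a candidate key.
{H}⁺ = {A, B, C, D, E, F, G, H}, which is every attribute, so {H} is a candidate key.
{A, E}⁺ = {A, B, C, D, E, F, G, H}, which is every attribute, so {A, E} is a candidate key.
No proper subset of any of these is a key, and no other minimal superkey exists.

{A, E}, {D}, {H}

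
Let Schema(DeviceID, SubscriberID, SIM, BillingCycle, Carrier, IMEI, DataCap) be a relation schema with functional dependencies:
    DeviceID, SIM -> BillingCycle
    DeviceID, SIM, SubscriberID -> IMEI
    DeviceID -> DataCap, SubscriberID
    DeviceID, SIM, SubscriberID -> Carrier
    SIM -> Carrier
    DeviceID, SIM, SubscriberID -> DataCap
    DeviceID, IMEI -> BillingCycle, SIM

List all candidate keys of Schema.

{DeviceID, IMEI}, {DeviceID, SIM}

Attributes never on any right-hand side: {DeviceID} — every candidate key must contain it.
Closure of {DeviceID, IMEI} is {BillingCycle, Carrier, DataCap, DeviceID, IMEI, SIM, SubscriberID}, the whole schema; {DeviceID, IMEI} is a candidate key.
Closure of {DeviceID, SIM} is {BillingCycle, Carrier, DataCap, DeviceID, IMEI, SIM, SubscriberID}, the whole schema; {DeviceID, SIM} is a candidate key.
Any other superkey properly contains one of these, so there are no further candidate keys.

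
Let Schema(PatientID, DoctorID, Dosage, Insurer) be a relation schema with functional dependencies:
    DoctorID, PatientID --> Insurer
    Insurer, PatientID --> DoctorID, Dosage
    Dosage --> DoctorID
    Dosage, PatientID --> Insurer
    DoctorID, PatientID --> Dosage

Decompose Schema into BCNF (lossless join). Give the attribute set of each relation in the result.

Candidate keys of the original relation: {DoctorID, PatientID}, {Dosage, PatientID}, {Insurer, PatientID}.
In {DoctorID, Dosage, Insurer, PatientID}, {Dosage} is not a superkey ({Dosage}⁺ restricted to this set is {DoctorID, Dosage}), so split on Dosage --> DoctorID into {DoctorID, Dosage} and {Dosage, Insurer, PatientID}.
{DoctorID, Dosage}: every determinant is a superkey — BCNF.
{Dosage, Insurer, PatientID}: every determinant is a superkey — BCNF.

{DoctorID, Dosage}; {Dosage, Insurer, PatientID}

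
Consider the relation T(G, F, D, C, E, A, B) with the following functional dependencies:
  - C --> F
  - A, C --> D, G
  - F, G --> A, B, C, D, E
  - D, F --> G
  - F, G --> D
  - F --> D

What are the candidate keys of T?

{C}, {F}

{C}⁺ = {A, B, C, D, E, F, G}, which is every attribute, so {C} is a candidate key.
{F}⁺ = {A, B, C, D, E, F, G}, which is every attribute, so {F} is a candidate key.
No proper subset of any of these is a key, and no other minimal superkey exists.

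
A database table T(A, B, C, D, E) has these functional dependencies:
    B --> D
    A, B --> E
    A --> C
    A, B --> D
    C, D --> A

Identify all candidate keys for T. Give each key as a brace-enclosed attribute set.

{B} never appears on the right of any FD, so every key must include it.
{A, B}⁺ = {A, B, C, D, E} — all of the relation — so {A, B} is a candidate key.
{B, C}⁺ = {A, B, C, D, E} — all of the relation — so {B, C} is a candidate key.
These are minimal and exhaustive — every other superkey contains one of them.

{A, B}, {B, C}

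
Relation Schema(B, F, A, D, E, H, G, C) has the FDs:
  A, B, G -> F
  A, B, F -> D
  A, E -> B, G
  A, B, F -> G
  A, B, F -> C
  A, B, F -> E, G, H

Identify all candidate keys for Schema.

{A} never appears on the right of any FD, so every key must include it.
Closure of {A, E} is {A, B, C, D, E, F, G, H}, the whole schema; {A, E} is a candidate key.
Closure of {A, B, F} is {A, B, C, D, E, F, G, H}, the whole schema; {A, B, F} is a candidate key.
Closure of {A, B, G} is {A, B, C, D, E, F, G, H}, the whole schema; {A, B, G} is a candidate key.
Any other superkey properly contains one of these, so there are no further candidate keys.

{A, B, F}, {A, B, G}, {A, E}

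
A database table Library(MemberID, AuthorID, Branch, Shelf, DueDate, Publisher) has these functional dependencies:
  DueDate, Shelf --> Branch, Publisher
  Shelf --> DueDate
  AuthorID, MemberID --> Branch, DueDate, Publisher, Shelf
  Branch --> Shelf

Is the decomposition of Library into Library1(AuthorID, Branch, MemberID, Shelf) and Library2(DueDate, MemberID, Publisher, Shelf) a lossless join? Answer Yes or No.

Yes

Common attributes: {MemberID, Shelf}; their closure is {Branch, DueDate, MemberID, Publisher, Shelf}.
This includes all of Library2, so the common attributes are a superkey of Library2 — the join is lossless.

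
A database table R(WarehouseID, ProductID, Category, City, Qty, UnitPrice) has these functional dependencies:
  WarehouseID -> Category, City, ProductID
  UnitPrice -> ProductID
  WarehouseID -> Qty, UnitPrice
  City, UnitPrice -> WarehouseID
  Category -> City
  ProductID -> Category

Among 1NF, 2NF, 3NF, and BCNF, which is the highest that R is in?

2NF

Candidate keys: {UnitPrice}, {WarehouseID}. Prime attributes: {UnitPrice, WarehouseID}.
Category -> City breaks BCNF: {Category}⁺ = {Category, City}, so {Category} is not a superkey.
Because {City} is non-prime and the left side of Category -> City is not a superkey, the relation is not in 3NF.
With only single-attribute keys there can be no partial dependency, so 2NF holds.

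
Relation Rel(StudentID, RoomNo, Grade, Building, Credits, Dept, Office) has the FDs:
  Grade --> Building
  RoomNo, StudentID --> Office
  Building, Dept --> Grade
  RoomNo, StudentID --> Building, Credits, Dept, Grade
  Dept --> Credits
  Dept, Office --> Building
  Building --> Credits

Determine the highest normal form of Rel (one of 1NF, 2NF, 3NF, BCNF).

2NF

Candidate key: {RoomNo, StudentID}. Prime attributes: {RoomNo, StudentID}.
For Grade --> Building we have {Grade}⁺ = {Building, Credits, Grade}; {Grade} is not a superkey, so BCNF fails.
Grade --> Building has non-prime {Building} on the right and a non-superkey on the left, so 3NF fails.
Checking every proper subset of each key, none determines a non-prime attribute — 2NF is satisfied.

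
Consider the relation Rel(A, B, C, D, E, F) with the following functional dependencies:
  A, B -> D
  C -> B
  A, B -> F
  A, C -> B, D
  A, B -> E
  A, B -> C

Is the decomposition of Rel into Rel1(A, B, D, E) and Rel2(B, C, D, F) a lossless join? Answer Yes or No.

No

The shared attributes are {B, D} and {B, D}⁺ = {B, D}.
The closure covers neither Rel1 nor Rel2 entirely; the join is not lossless.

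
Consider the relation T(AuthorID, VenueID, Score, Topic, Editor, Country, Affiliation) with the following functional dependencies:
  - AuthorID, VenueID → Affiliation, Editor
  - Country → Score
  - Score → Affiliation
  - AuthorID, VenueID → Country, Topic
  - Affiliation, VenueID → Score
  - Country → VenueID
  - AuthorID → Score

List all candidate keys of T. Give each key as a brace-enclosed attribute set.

{AuthorID, Country}, {AuthorID, VenueID}

Attributes never on any right-hand side: {AuthorID} — every candidate key must contain it.
{AuthorID, Country} is a candidate key since {AuthorID, Country}⁺ = {Affiliation, AuthorID, Country, Editor, Score, Topic, VenueID} covers every attribute.
{AuthorID, VenueID} is a candidate key since {AuthorID, VenueID}⁺ = {Affiliation, AuthorID, Country, Editor, Score, Topic, VenueID} covers every attribute.
These are minimal and exhaustive — every other superkey contains one of them.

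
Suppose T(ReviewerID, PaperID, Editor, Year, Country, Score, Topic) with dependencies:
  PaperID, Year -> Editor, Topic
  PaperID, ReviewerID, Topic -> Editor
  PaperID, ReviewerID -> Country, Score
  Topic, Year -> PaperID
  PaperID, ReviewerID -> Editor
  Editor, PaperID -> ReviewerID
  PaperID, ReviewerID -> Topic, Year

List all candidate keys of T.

{Editor, PaperID}, {PaperID, ReviewerID}, {PaperID, Year}, {Topic, Year}

Closure of {Editor, PaperID} is {Country, Editor, PaperID, ReviewerID, Score, Topic, Year}, the whole schema; {Editor, PaperID} is a candidate key.
Closure of {PaperID, ReviewerID} is {Country, Editor, PaperID, ReviewerID, Score, Topic, Year}, the whole schema; {PaperID, ReviewerID} is a candidate key.
Closure of {PaperID, Year} is {Country, Editor, PaperID, ReviewerID, Score, Topic, Year}, the whole schema; {PaperID, Year} is a candidate key.
Closure of {Topic, Year} is {Country, Editor, PaperID, ReviewerID, Score, Topic, Year}, the whole schema; {Topic, Year} is a candidate key.
Any other superkey properly contains one of these, so there are no further candidate keys.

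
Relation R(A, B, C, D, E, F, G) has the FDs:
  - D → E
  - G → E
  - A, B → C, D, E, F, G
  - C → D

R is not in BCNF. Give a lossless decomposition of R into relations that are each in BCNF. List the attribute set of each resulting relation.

Candidate key of the original relation: {A, B}.
Within {A, B, C, D, E, F, G}: {D}⁺ ∩ {A, B, C, D, E, F, G} = {D, E}, not the whole set, so D → E violates BCNF; decompose into {D, E} and {A, B, C, D, F, G}.
{D, E} has no BCNF violation.
Within {A, B, C, D, F, G}: {C}⁺ ∩ {A, B, C, D, F, G} = {C, D}, not the whole set, so C → D violates BCNF; decompose into {C, D} and {A, B, C, F, G}.
{C, D} has no BCNF violation.
{A, B, C, F, G} has no BCNF violation.

{A, B, C, F, G}; {C, D}; {D, E}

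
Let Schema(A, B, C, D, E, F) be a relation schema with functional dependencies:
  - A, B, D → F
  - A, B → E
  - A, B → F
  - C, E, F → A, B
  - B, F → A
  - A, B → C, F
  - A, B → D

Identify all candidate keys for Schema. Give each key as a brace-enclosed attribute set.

{A, B}⁺ = {A, B, C, D, E, F}, which is every attribute, so {A, B} is a candidate key.
{B, F}⁺ = {A, B, C, D, E, F}, which is every attribute, so {B, F} is a candidate key.
{C, E, F}⁺ = {A, B, C, D, E, F}, which is every attribute, so {C, E, F} is a candidate key.
These are minimal and exhaustive — every other superkey contains one of them.

{A, B}, {B, F}, {C, E, F}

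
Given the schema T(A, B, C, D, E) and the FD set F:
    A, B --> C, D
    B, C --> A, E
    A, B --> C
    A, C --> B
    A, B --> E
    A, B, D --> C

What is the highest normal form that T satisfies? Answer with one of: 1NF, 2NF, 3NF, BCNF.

Candidate keys: {A, B}, {A, C}, {B, C}. Prime attributes: {A, B, C}.
Every FD has a superkey on the left, so the relation is in BCNF.

BCNF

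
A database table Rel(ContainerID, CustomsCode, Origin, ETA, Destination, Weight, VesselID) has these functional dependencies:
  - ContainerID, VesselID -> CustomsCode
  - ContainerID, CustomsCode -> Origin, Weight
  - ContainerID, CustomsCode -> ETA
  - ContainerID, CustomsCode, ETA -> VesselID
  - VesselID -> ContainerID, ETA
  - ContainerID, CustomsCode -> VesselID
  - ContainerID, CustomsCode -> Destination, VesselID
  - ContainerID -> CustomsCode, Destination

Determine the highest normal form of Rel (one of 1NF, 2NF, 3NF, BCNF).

Candidate keys: {ContainerID}, {VesselID}. Prime attributes: {ContainerID, VesselID}.
The left-hand side of every FD is a superkey, so BCNF is satisfied.

BCNF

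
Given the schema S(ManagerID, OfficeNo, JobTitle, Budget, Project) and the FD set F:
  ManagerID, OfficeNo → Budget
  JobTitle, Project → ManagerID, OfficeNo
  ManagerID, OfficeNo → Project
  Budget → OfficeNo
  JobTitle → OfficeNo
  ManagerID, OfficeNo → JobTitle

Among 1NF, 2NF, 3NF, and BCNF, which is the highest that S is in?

Candidate keys: {Budget, ManagerID}, {JobTitle, ManagerID}, {JobTitle, Project}, {ManagerID, OfficeNo}. Prime attributes: {Budget, JobTitle, ManagerID, OfficeNo, Project}.
Budget → OfficeNo: {Budget}⁺ = {Budget, OfficeNo}, which is not all of the attributes, so the left side is not a superkey — BCNF is violated.
But every attribute on its right side ({OfficeNo}) is prime, and the same holds for every other non-superkey FD, so 3NF still holds.

3NF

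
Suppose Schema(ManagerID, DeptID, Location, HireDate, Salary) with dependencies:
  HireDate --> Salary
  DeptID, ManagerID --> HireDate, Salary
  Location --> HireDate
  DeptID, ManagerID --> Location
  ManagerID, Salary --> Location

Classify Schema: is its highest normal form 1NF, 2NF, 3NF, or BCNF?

Candidate key: {DeptID, ManagerID}. Prime attributes: {DeptID, ManagerID}.
HireDate --> Salary breaks BCNF: {HireDate}⁺ = {HireDate, Salary}, so {HireDate} is not a superkey.
Because {Salary} is non-prime and the left side of HireDate --> Salary is not a superkey, the relation is not in 3NF.
No non-prime attribute depends on a proper subset of any candidate key, so 2NF holds.

2NF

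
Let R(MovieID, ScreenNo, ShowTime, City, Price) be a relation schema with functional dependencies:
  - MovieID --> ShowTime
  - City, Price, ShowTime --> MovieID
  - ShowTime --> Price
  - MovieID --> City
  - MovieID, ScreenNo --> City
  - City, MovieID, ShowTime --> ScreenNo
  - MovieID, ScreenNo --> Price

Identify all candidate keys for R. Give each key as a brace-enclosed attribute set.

{City, ShowTime}, {MovieID}

Closure of {MovieID} is {City, MovieID, Price, ScreenNo, ShowTime}, the whole schema; {MovieID} is a candidate key.
Closure of {City, ShowTime} is {City, MovieID, Price, ScreenNo, ShowTime}, the whole schema; {City, ShowTime} is a candidate key.
These are minimal and exhaustive — every other superkey contains one of them.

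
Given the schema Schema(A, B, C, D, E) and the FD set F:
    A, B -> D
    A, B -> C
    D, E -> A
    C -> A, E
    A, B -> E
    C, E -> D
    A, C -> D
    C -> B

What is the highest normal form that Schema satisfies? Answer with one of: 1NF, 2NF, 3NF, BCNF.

Candidate keys: {A, B}, {B, D, E}, {C}. Prime attributes: {A, B, C, D, E}.
D, E -> A: {D, E}⁺ = {A, D, E}, which is not all of the attributes, so the left side is not a superkey — BCNF is violated.
Since {A} ⊆ prime attributes and every other non-superkey FD also has a prime right side, the schema is in 3NF.

3NF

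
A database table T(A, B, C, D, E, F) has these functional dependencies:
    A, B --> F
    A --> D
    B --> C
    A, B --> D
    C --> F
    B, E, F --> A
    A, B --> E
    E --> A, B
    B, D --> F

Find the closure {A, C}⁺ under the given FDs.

{A, C, D, F}

Start with {A, C}.
A --> D applies; add {D} → now {A, C, D}.
C --> F applies; add {F} → now {A, C, D, F}.
No further FD applies.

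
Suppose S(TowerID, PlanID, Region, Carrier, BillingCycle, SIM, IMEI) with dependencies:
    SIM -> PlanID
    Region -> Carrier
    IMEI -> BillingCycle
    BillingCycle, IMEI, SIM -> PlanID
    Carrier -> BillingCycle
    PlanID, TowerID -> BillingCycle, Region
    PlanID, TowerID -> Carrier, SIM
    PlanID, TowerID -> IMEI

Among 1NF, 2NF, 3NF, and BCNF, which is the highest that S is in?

Candidate keys: {PlanID, TowerID}, {SIM, TowerID}. Prime attributes: {PlanID, SIM, TowerID}.
For SIM -> PlanID we have {SIM}⁺ = {PlanID, SIM}; {SIM} is not a superkey, so BCNF fails.
Region -> Carrier determines the non-prime attribute {Carrier} from a non-superkey — 3NF is violated.
No non-prime attribute depends on a proper subset of any candidate key, so 2NF holds.

2NF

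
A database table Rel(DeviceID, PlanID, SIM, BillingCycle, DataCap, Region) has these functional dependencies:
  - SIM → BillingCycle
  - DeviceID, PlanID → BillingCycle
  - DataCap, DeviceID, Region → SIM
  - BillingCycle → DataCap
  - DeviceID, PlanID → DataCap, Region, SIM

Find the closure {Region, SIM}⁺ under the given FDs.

{BillingCycle, DataCap, Region, SIM}

Start with {Region, SIM}.
SIM → BillingCycle applies; add {BillingCycle} → now {BillingCycle, Region, SIM}.
BillingCycle → DataCap applies; add {DataCap} → now {BillingCycle, DataCap, Region, SIM}.
No further FD applies.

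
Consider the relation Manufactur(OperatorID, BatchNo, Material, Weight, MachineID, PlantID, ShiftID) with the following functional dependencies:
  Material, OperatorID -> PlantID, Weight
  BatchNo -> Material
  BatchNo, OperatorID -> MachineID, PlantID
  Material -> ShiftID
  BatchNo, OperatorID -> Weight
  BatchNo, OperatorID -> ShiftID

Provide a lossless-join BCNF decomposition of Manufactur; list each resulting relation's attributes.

Candidate key of the original relation: {BatchNo, OperatorID}.
Within {BatchNo, MachineID, Material, OperatorID, PlantID, ShiftID, Weight}: {Material, OperatorID}⁺ ∩ {BatchNo, MachineID, Material, OperatorID, PlantID, ShiftID, Weight} = {Material, OperatorID, PlantID, ShiftID, Weight}, not the whole set, so Material, OperatorID -> PlantID, ShiftID, Weight violates BCNF; decompose into {Material, OperatorID, PlantID, ShiftID, Weight} and {BatchNo, MachineID, Material, OperatorID}.
Within {Material, OperatorID, PlantID, ShiftID, Weight}: {Material}⁺ ∩ {Material, OperatorID, PlantID, ShiftID, Weight} = {Material, ShiftID}, not the whole set, so Material -> ShiftID violates BCNF; decompose into {Material, ShiftID} and {Material, OperatorID, PlantID, Weight}.
{Material, ShiftID} is in BCNF.
{Material, OperatorID, PlantID, Weight} is in BCNF.
Within {BatchNo, MachineID, Material, OperatorID}: {BatchNo}⁺ ∩ {BatchNo, MachineID, Material, OperatorID} = {BatchNo, Material}, not the whole set, so BatchNo -> Material violates BCNF; decompose into {BatchNo, Material} and {BatchNo, MachineID, OperatorID}.
{BatchNo, Material} is in BCNF.
{BatchNo, MachineID, OperatorID} is in BCNF.

{BatchNo, MachineID, OperatorID}; {BatchNo, Material}; {Material, OperatorID, PlantID, Weight}; {Material, ShiftID}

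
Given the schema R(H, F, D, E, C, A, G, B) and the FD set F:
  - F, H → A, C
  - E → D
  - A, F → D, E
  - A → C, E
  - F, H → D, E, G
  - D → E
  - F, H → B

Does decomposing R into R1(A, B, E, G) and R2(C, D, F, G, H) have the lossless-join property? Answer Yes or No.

No

The shared attributes are {G} and {G}⁺ = {G}.
Neither R1 nor R2 is contained in that closure, so the decomposition is lossy.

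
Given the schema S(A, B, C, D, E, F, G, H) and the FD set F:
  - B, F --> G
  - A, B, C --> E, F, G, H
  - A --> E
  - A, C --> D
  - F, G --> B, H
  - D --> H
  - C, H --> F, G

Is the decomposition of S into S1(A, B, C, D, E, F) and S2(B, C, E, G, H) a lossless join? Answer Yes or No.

The shared attributes are {B, C, E} and {B, C, E}⁺ = {B, C, E}.
S1 ⊄ {B, C, E} and S2 ⊄ {B, C, E}, so the split is lossy.

No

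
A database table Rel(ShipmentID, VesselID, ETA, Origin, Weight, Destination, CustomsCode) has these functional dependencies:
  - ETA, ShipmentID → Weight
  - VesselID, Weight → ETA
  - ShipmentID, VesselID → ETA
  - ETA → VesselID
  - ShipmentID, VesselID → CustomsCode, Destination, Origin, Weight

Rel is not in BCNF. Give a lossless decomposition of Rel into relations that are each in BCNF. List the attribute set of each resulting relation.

Candidate keys of the original relation: {ETA, ShipmentID}, {ShipmentID, VesselID}.
In {CustomsCode, Destination, ETA, Origin, ShipmentID, VesselID, Weight}, {VesselID, Weight} is not a superkey ({VesselID, Weight}⁺ restricted to this set is {ETA, VesselID, Weight}), so split on VesselID, Weight → ETA into {ETA, VesselID, Weight} and {CustomsCode, Destination, Origin, ShipmentID, VesselID, Weight}.
In {ETA, VesselID, Weight}, {ETA} is not a superkey ({ETA}⁺ restricted to this set is {ETA, VesselID}), so split on ETA → VesselID into {ETA, VesselID} and {ETA, Weight}.
{ETA, VesselID} is in BCNF.
{ETA, Weight} is in BCNF.
{CustomsCode, Destination, Origin, ShipmentID, VesselID, Weight} is in BCNF.

{CustomsCode, Destination, Origin, ShipmentID, VesselID, Weight}; {ETA, VesselID}; {ETA, Weight}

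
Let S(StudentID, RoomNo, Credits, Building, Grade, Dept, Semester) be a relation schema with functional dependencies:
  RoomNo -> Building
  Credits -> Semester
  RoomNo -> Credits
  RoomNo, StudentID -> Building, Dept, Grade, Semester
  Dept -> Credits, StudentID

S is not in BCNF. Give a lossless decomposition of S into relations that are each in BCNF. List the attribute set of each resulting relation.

Candidate keys of the original relation: {Dept, RoomNo}, {RoomNo, StudentID}.
Within {Building, Credits, Dept, Grade, RoomNo, Semester, StudentID}: {RoomNo}⁺ ∩ {Building, Credits, Dept, Grade, RoomNo, Semester, StudentID} = {Building, Credits, RoomNo, Semester}, not the whole set, so RoomNo -> Building, Credits, Semester violates BCNF; decompose into {Building, Credits, RoomNo, Semester} and {Dept, Grade, RoomNo, StudentID}.
Within {Building, Credits, RoomNo, Semester}: {Credits}⁺ ∩ {Building, Credits, RoomNo, Semester} = {Credits, Semester}, not the whole set, so Credits -> Semester violates BCNF; decompose into {Credits, Semester} and {Building, Credits, RoomNo}.
{Credits, Semester} is in BCNF.
{Building, Credits, RoomNo} is in BCNF.
Within {Dept, Grade, RoomNo, StudentID}: {Dept}⁺ ∩ {Dept, Grade, RoomNo, StudentID} = {Dept, StudentID}, not the whole set, so Dept -> StudentID violates BCNF; decompose into {Dept, StudentID} and {Dept, Grade, RoomNo}.
{Dept, StudentID} is in BCNF.
{Dept, Grade, RoomNo} is in BCNF.

{Building, Credits, RoomNo}; {Credits, Semester}; {Dept, Grade, RoomNo}; {Dept, StudentID}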